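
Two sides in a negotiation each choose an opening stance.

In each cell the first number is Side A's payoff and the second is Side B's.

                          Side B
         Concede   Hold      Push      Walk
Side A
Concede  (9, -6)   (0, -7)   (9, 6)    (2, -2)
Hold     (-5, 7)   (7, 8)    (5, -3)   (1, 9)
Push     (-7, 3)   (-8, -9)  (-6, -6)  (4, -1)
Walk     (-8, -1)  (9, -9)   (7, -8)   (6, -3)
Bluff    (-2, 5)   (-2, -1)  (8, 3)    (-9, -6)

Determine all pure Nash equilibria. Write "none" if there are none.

Pure NE: (Concede, Push)

(Concede, Concede): Side B can switch to Push (-6 → 6). Not NE.
(Concede, Hold): Side A can switch to Hold (0 → 7). Not NE.
(Concede, Push): Side A gets 9, best alternative 8; Side B gets 6, best alternative -2. No profitable deviation — NE.
(Concede, Walk): Side A can switch to Push (2 → 4). Not NE.
(Hold, Concede): Side A can switch to Concede (-5 → 9). Not NE.
(Hold, Hold): Side A can switch to Walk (7 → 9). Not NE.
(Hold, Push): Side A can switch to Concede (5 → 9). Not NE.
(Hold, Walk): Side A can switch to Concede (1 → 2). Not NE.
(Push, Concede): Side A can switch to Concede (-7 → 9). Not NE.
(Push, Hold): Side A can switch to Concede (-8 → 0). Not NE.
(Push, Push): Side A can switch to Concede (-6 → 9). Not NE.
(The remaining 9 profiles each have a profitable deviation by the same check.)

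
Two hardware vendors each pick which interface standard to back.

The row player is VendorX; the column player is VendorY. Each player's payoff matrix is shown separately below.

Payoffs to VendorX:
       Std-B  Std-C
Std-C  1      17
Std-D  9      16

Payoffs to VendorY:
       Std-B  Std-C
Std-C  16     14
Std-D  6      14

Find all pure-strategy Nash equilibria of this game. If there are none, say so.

For each strategy profile, look for a profitable unilateral deviation.
(Std-C, Std-B): VendorX can switch to Std-D (1 → 9). Not NE.
(Std-C, Std-C): VendorY can switch to Std-B (14 → 16). Not NE.
(Std-D, Std-B): VendorY can switch to Std-C (6 → 14). Not NE.
(Std-D, Std-C): VendorX can switch to Std-C (16 → 17). Not NE.

This game has no pure Nash equilibrium.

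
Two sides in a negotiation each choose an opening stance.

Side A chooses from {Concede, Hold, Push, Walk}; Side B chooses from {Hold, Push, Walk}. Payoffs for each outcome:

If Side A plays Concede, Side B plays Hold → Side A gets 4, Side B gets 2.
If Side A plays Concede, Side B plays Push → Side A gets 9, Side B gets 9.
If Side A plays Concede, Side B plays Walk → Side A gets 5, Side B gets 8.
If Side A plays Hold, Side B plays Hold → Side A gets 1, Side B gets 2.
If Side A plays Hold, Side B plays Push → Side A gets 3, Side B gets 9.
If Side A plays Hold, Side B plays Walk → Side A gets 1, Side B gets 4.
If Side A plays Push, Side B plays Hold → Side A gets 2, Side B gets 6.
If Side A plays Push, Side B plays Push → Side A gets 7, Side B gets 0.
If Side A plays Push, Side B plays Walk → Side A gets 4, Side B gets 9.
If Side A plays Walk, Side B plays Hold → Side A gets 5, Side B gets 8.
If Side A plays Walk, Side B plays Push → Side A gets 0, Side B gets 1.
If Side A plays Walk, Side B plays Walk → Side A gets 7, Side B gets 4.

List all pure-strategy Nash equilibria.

The pure Nash equilibria are (Concede, Push); (Walk, Hold).

Mark each player's best response to every combination of opponents' strategies; a profile where every player is best-responding is a pure Nash equilibrium.
Side A against Hold: payoffs 4, 1, 2, 5 → best response Walk.
Side A against Push: payoffs 9, 3, 7, 0 → best response Concede.
Side A against Walk: payoffs 5, 1, 4, 7 → best response Walk.
Side B against Concede: payoffs 2, 9, 8 → best response Push.
Side B against Hold: payoffs 2, 9, 4 → best response Push.
Side B against Push: payoffs 6, 0, 9 → best response Walk.
Side B against Walk: payoffs 8, 1, 4 → best response Hold.
Mutual best responses: (Concede, Push); (Walk, Hold).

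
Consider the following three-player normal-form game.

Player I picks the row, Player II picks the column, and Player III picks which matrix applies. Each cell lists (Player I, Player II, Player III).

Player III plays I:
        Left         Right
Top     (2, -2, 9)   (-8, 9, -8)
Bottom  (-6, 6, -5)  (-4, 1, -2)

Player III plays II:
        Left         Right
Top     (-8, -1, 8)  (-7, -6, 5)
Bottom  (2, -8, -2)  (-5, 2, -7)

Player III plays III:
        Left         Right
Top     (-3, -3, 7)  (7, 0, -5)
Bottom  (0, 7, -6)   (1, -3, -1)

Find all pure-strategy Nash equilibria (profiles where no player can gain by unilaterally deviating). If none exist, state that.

There is no pure-strategy Nash equilibrium.

Check each profile: it is a Nash equilibrium iff no player can strictly gain by switching unilaterally.
(Top, Left, I): Player II can switch to Right (-2 → 9). Not NE.
(Top, Left, II): Player I can switch to Bottom (-8 → 2). Not NE.
(Top, Left, III): Player I can switch to Bottom (-3 → 0). Not NE.
(Top, Right, I): Player I can switch to Bottom (-8 → -4). Not NE.
(Top, Right, II): Player I can switch to Bottom (-7 → -5). Not NE.
(Top, Right, III): Player III can switch to II (-5 → 5). Not NE.
(Bottom, Left, I): Player I can switch to Top (-6 → 2). Not NE.
(Bottom, Left, II): Player II can switch to Right (-8 → 2). Not NE.
(The remaining 4 profiles each have a profitable deviation by the same check.)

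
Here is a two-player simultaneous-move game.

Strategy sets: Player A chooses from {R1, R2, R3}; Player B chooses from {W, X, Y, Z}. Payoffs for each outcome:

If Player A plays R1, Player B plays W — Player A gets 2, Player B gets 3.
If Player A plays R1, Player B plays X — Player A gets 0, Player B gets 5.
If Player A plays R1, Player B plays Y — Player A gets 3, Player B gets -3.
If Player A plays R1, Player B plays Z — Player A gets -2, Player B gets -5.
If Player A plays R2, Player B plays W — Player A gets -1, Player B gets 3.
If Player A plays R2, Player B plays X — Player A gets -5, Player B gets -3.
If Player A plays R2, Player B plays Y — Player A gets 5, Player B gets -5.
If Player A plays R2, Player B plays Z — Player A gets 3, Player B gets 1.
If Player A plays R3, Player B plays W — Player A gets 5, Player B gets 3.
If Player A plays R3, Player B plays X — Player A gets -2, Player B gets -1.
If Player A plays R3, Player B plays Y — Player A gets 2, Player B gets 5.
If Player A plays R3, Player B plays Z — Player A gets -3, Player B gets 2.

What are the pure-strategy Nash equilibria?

(R1, W): Player A can switch to R3 (2 → 5). Not NE.
(R1, X): Player A gets 0, best alternative -2; Player B gets 5, best alternative 3. No profitable deviation — NE.
(R1, Y): Player A can switch to R2 (3 → 5). Not NE.
(R1, Z): Player A can switch to R2 (-2 → 3). Not NE.
(R2, W): Player A can switch to R1 (-1 → 2). Not NE.
(R2, X): Player A can switch to R1 (-5 → 0). Not NE.
(R2, Y): Player B can switch to W (-5 → 3). Not NE.
(R2, Z): Player B can switch to W (1 → 3). Not NE.
(R3, W): Player B can switch to Y (3 → 5). Not NE.
(R3, X): Player A can switch to R1 (-2 → 0). Not NE.
(R3, Y): Player A can switch to R1 (2 → 3). Not NE.
(The remaining 1 profile has a profitable deviation by the same check.)

Pure NE: (R1, X)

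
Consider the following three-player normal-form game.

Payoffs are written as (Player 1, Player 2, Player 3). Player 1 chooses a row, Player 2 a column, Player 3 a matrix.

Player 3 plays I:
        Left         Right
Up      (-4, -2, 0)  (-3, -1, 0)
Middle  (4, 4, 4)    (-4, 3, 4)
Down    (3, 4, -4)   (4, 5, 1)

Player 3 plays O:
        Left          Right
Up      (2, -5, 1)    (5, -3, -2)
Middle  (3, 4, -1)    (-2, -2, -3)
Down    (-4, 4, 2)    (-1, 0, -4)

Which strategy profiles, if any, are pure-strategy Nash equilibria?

Pure-strategy Nash equilibria: (Middle, Left, I) and (Down, Right, I)

For each player, find the best response to each opponent profile; mutual best responses are the pure NE.
Player 1 against (Left, I): payoffs -4, 4, 3 → best response Middle.
Player 1 against (Left, O): payoffs 2, 3, -4 → best response Middle.
Player 1 against (Right, I): payoffs -3, -4, 4 → best response Down.
Player 1 against (Right, O): payoffs 5, -2, -1 → best response Up.
Player 2 against (Up, I): payoffs -2, -1 → best response Right.
Player 2 against (Up, O): payoffs -5, -3 → best response Right.
Player 2 against (Middle, I): payoffs 4, 3 → best response Left.
Player 2 against (Middle, O): payoffs 4, -2 → best response Left.
Player 2 against (Down, I): payoffs 4, 5 → best response Right.
Player 2 against (Down, O): payoffs 4, 0 → best response Left.
Player 3 against (Up, Left): payoffs 0, 1 → best response O.
Player 3 against (Up, Right): payoffs 0, -2 → best response I.
Player 3 against (Middle, Left): payoffs 4, -1 → best response I.
Player 3 against (Middle, Right): payoffs 4, -3 → best response I.
Player 3 against (Down, Left): payoffs -4, 2 → best response O.
Player 3 against (Down, Right): payoffs 1, -4 → best response I.
Mutual best responses: (Middle, Left, I); (Down, Right, I).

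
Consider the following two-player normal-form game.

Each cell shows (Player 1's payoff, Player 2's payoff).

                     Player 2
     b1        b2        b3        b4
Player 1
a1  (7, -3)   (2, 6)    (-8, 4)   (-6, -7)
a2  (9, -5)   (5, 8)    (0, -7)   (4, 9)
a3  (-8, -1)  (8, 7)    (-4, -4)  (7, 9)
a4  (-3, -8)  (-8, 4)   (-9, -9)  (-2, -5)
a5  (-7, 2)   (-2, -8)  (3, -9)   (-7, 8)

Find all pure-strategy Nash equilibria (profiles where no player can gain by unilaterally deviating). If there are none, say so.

(a3, b4)

Check each profile: it is a Nash equilibrium iff no player can strictly gain by switching unilaterally.
(a1, b1): Player 1 can switch to a2 (7 → 9). Not NE.
(a1, b2): Player 1 can switch to a2 (2 → 5). Not NE.
(a1, b3): Player 1 can switch to a2 (-8 → 0). Not NE.
(a1, b4): Player 1 can switch to a2 (-6 → 4). Not NE.
(a2, b1): Player 2 can switch to b2 (-5 → 8). Not NE.
(a2, b2): Player 1 can switch to a3 (5 → 8). Not NE.
(a3, b4): Player 1 gets 7, best alternative 4; Player 2 gets 9, best alternative 7. No profitable deviation — NE.
(The remaining 13 profiles each have a profitable deviation by the same check.)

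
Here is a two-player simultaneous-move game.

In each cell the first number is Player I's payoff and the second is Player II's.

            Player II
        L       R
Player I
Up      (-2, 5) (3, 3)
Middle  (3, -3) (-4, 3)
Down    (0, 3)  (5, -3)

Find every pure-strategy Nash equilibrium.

(Up, L): Player I can switch to Middle (-2 → 3). Not NE.
(Up, R): Player I can switch to Down (3 → 5). Not NE.
(Middle, L): Player II can switch to R (-3 → 3). Not NE.
(Middle, R): Player I can switch to Up (-4 → 3). Not NE.
(Down, L): Player I can switch to Middle (0 → 3). Not NE.
(Down, R): Player II can switch to L (-3 → 3). Not NE.

No pure-strategy Nash equilibrium.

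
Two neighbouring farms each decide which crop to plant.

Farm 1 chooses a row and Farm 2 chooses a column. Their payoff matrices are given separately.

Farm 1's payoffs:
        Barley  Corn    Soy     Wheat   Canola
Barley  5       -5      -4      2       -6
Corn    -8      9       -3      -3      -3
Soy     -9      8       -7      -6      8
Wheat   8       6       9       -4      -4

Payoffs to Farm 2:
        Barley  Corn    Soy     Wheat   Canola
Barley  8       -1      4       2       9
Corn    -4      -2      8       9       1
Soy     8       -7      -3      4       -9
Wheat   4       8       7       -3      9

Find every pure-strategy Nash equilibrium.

There is no pure-strategy Nash equilibrium.

For each strategy profile, look for a profitable unilateral deviation.
(Barley, Barley): Farm 1 can switch to Wheat (5 → 8). Not NE.
(Barley, Corn): Farm 1 can switch to Corn (-5 → 9). Not NE.
(Barley, Soy): Farm 1 can switch to Corn (-4 → -3). Not NE.
(Barley, Wheat): Farm 2 can switch to Barley (2 → 8). Not NE.
(Barley, Canola): Farm 1 can switch to Corn (-6 → -3). Not NE.
(Corn, Barley): Farm 1 can switch to Barley (-8 → 5). Not NE.
(Corn, Corn): Farm 2 can switch to Soy (-2 → 8). Not NE.
(Corn, Soy): Farm 1 can switch to Wheat (-3 → 9). Not NE.
(Corn, Wheat): Farm 1 can switch to Barley (-3 → 2). Not NE.
(Corn, Canola): Farm 1 can switch to Soy (-3 → 8). Not NE.
(The remaining 10 profiles each have a profitable deviation by the same check.)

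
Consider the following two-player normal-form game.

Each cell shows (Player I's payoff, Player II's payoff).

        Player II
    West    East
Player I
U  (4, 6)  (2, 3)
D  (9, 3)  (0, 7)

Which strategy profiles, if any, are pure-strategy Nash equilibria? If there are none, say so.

Player I against West: payoffs 4, 9 → best response D.
Player I against East: payoffs 2, 0 → best response U.
Player II against U: payoffs 6, 3 → best response West.
Player II against D: payoffs 3, 7 → best response East.
No profile is a mutual best response for all players.

none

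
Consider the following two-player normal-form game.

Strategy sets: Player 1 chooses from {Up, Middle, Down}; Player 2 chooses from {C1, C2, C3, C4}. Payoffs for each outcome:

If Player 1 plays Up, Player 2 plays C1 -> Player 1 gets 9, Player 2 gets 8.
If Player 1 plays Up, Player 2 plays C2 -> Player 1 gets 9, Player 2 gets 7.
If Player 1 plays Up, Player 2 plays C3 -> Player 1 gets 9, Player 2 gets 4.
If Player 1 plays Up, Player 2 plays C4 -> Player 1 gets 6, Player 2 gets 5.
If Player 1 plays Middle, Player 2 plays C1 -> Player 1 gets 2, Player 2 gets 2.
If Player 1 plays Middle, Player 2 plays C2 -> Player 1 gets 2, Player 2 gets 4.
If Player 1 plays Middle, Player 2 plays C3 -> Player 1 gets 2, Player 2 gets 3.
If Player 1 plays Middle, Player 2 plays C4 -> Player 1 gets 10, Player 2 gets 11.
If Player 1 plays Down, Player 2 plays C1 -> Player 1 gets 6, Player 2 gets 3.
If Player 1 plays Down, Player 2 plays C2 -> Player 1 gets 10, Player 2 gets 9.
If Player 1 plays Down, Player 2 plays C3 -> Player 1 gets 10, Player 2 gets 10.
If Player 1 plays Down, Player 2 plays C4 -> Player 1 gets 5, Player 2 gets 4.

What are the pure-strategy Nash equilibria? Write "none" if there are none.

Player 1 against C1: payoffs 9, 2, 6 → best response Up.
Player 1 against C2: payoffs 9, 2, 10 → best response Down.
Player 1 against C3: payoffs 9, 2, 10 → best response Down.
Player 1 against C4: payoffs 6, 10, 5 → best response Middle.
Player 2 against Up: payoffs 8, 7, 4, 5 → best response C1.
Player 2 against Middle: payoffs 2, 4, 3, 11 → best response C4.
Player 2 against Down: payoffs 3, 9, 10, 4 → best response C3.
Mutual best responses: (Up, C1); (Middle, C4); (Down, C3).

The pure Nash equilibria are (Up, C1), (Middle, C4), (Down, C3).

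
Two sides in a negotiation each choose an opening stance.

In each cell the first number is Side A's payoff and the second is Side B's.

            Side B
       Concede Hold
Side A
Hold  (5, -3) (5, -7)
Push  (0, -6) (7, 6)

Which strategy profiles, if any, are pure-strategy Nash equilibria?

(Hold, Concede): Side A gets 5, best alternative 0; Side B gets -3, best alternative -7. No profitable deviation — NE.
(Hold, Hold): Side A can switch to Push (5 → 7). Not NE.
(Push, Concede): Side A can switch to Hold (0 → 5). Not NE.
(Push, Hold): Side A gets 7, best alternative 5; Side B gets 6, best alternative -6. No profitable deviation — NE.

(Hold, Concede) and (Push, Hold)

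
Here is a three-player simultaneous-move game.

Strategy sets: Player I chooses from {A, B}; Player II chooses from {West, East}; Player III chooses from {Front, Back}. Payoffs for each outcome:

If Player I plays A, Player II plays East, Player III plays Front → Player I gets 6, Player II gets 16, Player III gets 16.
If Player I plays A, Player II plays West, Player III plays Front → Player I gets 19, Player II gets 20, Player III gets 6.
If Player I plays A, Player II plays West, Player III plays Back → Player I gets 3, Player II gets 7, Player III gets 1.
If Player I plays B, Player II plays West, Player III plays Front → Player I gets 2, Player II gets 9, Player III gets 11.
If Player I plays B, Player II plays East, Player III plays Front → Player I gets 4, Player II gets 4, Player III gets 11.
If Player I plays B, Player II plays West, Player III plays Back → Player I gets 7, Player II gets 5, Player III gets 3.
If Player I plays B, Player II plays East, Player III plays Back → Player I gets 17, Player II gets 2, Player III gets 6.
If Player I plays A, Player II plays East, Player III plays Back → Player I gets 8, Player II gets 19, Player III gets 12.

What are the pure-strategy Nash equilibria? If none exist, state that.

Pure NE: (A, West, Front)

(A, West, Front): Player I gets 19, best alternative 2; Player II gets 20, best alternative 16; Player III gets 6, best alternative 1. No profitable deviation — NE.
(A, West, Back): Player I can switch to B (3 → 7). Not NE.
(A, East, Front): Player II can switch to West (16 → 20). Not NE.
(A, East, Back): Player I can switch to B (8 → 17). Not NE.
(B, West, Front): Player I can switch to A (2 → 19). Not NE.
(B, West, Back): Player III can switch to Front (3 → 11). Not NE.
(B, East, Front): Player I can switch to A (4 → 6). Not NE.
(B, East, Back): Player II can switch to West (2 → 5). Not NE.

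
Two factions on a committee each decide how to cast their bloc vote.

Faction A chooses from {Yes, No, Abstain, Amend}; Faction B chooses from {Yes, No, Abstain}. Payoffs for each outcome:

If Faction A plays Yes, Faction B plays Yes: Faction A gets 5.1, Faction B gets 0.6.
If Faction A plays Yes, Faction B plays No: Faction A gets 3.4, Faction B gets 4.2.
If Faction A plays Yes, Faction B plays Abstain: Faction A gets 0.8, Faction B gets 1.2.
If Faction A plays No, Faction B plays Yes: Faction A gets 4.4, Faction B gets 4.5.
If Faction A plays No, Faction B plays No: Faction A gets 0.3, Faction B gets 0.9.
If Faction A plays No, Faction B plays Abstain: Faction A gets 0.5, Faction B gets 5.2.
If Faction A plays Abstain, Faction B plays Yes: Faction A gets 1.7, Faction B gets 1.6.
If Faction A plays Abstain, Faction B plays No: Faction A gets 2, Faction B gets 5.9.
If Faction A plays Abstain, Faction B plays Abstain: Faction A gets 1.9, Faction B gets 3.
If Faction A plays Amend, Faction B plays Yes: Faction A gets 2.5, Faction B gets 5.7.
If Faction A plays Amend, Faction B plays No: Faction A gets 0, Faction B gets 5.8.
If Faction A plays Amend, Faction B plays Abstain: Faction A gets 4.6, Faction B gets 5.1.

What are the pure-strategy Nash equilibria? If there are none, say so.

(Yes, Yes): Faction B can switch to No (0.6 → 4.2). Not NE.
(Yes, No): Faction A gets 3.4, best alternative 2; Faction B gets 4.2, best alternative 1.2. No profitable deviation — NE.
(Yes, Abstain): Faction A can switch to Abstain (0.8 → 1.9). Not NE.
(No, Yes): Faction A can switch to Yes (4.4 → 5.1). Not NE.
(No, No): Faction A can switch to Yes (0.3 → 3.4). Not NE.
(No, Abstain): Faction A can switch to Yes (0.5 → 0.8). Not NE.
(Abstain, Yes): Faction A can switch to Yes (1.7 → 5.1). Not NE.
(Abstain, No): Faction A can switch to Yes (2 → 3.4). Not NE.
(Abstain, Abstain): Faction A can switch to Amend (1.9 → 4.6). Not NE.
(The remaining 3 profiles each have a profitable deviation by the same check.)

Pure NE: (Yes, No)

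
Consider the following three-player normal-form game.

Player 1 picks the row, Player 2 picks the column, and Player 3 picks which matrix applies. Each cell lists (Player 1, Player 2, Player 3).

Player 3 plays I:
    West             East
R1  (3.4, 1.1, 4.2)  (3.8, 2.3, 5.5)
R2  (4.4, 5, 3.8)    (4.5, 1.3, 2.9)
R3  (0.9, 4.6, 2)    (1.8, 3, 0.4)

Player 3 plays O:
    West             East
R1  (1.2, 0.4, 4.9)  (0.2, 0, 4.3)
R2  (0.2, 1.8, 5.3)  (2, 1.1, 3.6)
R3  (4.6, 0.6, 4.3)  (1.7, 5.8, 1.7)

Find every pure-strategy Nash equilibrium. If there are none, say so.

For each player, find the best response to each opponent profile; mutual best responses are the pure NE.
Player 1 against (West, I): payoffs 3.4, 4.4, 0.9 → best response R2.
Player 1 against (West, O): payoffs 1.2, 0.2, 4.6 → best response R3.
Player 1 against (East, I): payoffs 3.8, 4.5, 1.8 → best response R2.
Player 1 against (East, O): payoffs 0.2, 2, 1.7 → best response R2.
Player 2 against (R1, I): payoffs 1.1, 2.3 → best response East.
Player 2 against (R1, O): payoffs 0.4, 0 → best response West.
Player 2 against (R2, I): payoffs 5, 1.3 → best response West.
Player 2 against (R2, O): payoffs 1.8, 1.1 → best response West.
Player 2 against (R3, I): payoffs 4.6, 3 → best response West.
Player 2 against (R3, O): payoffs 0.6, 5.8 → best response East.
Player 3 against (R1, West): payoffs 4.2, 4.9 → best response O.
Player 3 against (R1, East): payoffs 5.5, 4.3 → best response I.
Player 3 against (R2, West): payoffs 3.8, 5.3 → best response O.
Player 3 against (R2, East): payoffs 2.9, 3.6 → best response O.
Player 3 against (R3, West): payoffs 2, 4.3 → best response O.
Player 3 against (R3, East): payoffs 0.4, 1.7 → best response O.
No profile is a mutual best response for all players.

No pure-strategy Nash equilibrium.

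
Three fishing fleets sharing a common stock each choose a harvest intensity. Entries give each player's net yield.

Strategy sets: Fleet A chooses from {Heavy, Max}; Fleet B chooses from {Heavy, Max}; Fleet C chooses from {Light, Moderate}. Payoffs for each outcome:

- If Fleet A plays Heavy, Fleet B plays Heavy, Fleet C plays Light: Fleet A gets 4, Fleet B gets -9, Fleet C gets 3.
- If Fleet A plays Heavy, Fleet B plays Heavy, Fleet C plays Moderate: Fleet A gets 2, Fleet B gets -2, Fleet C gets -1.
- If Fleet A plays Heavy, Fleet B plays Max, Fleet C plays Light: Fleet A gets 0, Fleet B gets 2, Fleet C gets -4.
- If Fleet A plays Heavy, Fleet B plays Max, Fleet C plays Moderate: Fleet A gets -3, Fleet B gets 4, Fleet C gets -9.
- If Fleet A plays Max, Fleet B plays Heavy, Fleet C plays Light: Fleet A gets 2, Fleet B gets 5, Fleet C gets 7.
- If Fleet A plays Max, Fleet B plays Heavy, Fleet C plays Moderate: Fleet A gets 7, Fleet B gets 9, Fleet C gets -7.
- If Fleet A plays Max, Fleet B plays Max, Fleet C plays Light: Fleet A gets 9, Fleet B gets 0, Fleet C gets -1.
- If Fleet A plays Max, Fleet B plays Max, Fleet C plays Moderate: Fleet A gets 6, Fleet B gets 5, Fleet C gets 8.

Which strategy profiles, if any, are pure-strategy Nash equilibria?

Mark each player's best response to every combination of opponents' strategies; a profile where every player is best-responding is a pure Nash equilibrium.
Fleet A against (Heavy, Light): payoffs 4, 2 → best response Heavy.
Fleet A against (Heavy, Moderate): payoffs 2, 7 → best response Max.
Fleet A against (Max, Light): payoffs 0, 9 → best response Max.
Fleet A against (Max, Moderate): payoffs -3, 6 → best response Max.
Fleet B against (Heavy, Light): payoffs -9, 2 → best response Max.
Fleet B against (Heavy, Moderate): payoffs -2, 4 → best response Max.
Fleet B against (Max, Light): payoffs 5, 0 → best response Heavy.
Fleet B against (Max, Moderate): payoffs 9, 5 → best response Heavy.
Fleet C against (Heavy, Heavy): payoffs 3, -1 → best response Light.
Fleet C against (Heavy, Max): payoffs -4, -9 → best response Light.
Fleet C against (Max, Heavy): payoffs 7, -7 → best response Light.
Fleet C against (Max, Max): payoffs -1, 8 → best response Moderate.
No profile is a mutual best response for all players.

This game has no pure Nash equilibrium.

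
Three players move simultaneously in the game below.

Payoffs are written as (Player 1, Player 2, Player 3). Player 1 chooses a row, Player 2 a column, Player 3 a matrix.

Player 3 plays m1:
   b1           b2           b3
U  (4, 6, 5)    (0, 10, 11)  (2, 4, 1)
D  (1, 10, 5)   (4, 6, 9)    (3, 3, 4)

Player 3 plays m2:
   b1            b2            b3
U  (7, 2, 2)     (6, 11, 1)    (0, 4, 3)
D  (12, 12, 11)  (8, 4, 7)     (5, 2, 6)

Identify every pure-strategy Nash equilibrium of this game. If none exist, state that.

(U, b1, m1): Player 2 can switch to b2 (6 → 10). Not NE.
(U, b1, m2): Player 1 can switch to D (7 → 12). Not NE.
(U, b2, m1): Player 1 can switch to D (0 → 4). Not NE.
(U, b2, m2): Player 1 can switch to D (6 → 8). Not NE.
(U, b3, m1): Player 1 can switch to D (2 → 3). Not NE.
(U, b3, m2): Player 1 can switch to D (0 → 5). Not NE.
(D, b1, m1): Player 1 can switch to U (1 → 4). Not NE.
(D, b1, m2): Player 1 gets 12, best alternative 7; Player 2 gets 12, best alternative 4; Player 3 gets 11, best alternative 5. No profitable deviation — NE.
(D, b2, m1): Player 2 can switch to b1 (6 → 10). Not NE.
(The remaining 3 profiles each have a profitable deviation by the same check.)

Pure NE: (D, b1, m2)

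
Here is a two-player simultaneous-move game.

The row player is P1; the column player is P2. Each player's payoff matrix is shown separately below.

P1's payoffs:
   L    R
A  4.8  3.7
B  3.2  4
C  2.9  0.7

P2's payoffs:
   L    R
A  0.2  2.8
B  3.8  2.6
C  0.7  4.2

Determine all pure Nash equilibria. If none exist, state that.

Check each profile: it is a Nash equilibrium iff no player can strictly gain by switching unilaterally.
(A, L): P2 can switch to R (0.2 → 2.8). Not NE.
(A, R): P1 can switch to B (3.7 → 4). Not NE.
(B, L): P1 can switch to A (3.2 → 4.8). Not NE.
(B, R): P2 can switch to L (2.6 → 3.8). Not NE.
(C, L): P1 can switch to A (2.9 → 4.8). Not NE.
(C, R): P1 can switch to A (0.7 → 3.7). Not NE.

This game has no pure Nash equilibrium.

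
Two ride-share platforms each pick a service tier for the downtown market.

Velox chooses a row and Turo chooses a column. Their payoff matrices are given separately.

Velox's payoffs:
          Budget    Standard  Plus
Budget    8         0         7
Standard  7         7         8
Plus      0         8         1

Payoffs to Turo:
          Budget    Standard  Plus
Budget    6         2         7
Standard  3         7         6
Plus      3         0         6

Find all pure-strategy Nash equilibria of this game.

There is no pure-strategy Nash equilibrium.

Velox against Budget: payoffs 8, 7, 0 → best response Budget.
Velox against Standard: payoffs 0, 7, 8 → best response Plus.
Velox against Plus: payoffs 7, 8, 1 → best response Standard.
Turo against Budget: payoffs 6, 2, 7 → best response Plus.
Turo against Standard: payoffs 3, 7, 6 → best response Standard.
Turo against Plus: payoffs 3, 0, 6 → best response Plus.
No profile is a mutual best response for all players.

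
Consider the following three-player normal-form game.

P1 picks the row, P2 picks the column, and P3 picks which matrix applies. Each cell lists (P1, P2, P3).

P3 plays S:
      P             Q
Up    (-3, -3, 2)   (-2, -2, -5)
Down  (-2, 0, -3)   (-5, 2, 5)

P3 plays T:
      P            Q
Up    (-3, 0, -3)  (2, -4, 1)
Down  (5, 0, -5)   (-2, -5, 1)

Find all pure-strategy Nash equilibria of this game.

For each player, find the best response to each opponent profile; mutual best responses are the pure NE.
P1 against (P, S): payoffs -3, -2 → best response Down.
P1 against (P, T): payoffs -3, 5 → best response Down.
P1 against (Q, S): payoffs -2, -5 → best response Up.
P1 against (Q, T): payoffs 2, -2 → best response Up.
P2 against (Up, S): payoffs -3, -2 → best response Q.
P2 against (Up, T): payoffs 0, -4 → best response P.
P2 against (Down, S): payoffs 0, 2 → best response Q.
P2 against (Down, T): payoffs 0, -5 → best response P.
P3 against (Up, P): payoffs 2, -3 → best response S.
P3 against (Up, Q): payoffs -5, 1 → best response T.
P3 against (Down, P): payoffs -3, -5 → best response S.
P3 against (Down, Q): payoffs 5, 1 → best response S.
No profile is a mutual best response for all players.

No pure-strategy Nash equilibrium.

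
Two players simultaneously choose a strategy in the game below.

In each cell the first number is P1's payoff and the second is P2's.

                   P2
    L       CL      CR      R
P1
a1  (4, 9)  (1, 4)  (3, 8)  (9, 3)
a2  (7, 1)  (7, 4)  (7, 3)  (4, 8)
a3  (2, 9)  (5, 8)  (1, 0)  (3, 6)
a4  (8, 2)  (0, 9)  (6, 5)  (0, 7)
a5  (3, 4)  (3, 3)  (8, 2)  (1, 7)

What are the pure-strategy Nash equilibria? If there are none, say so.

none

(a1, L): P1 can switch to a2 (4 → 7). Not NE.
(a1, CL): P1 can switch to a2 (1 → 7). Not NE.
(a1, CR): P1 can switch to a2 (3 → 7). Not NE.
(a1, R): P2 can switch to L (3 → 9). Not NE.
(a2, L): P1 can switch to a4 (7 → 8). Not NE.
(a2, CL): P2 can switch to R (4 → 8). Not NE.
(a2, CR): P1 can switch to a5 (7 → 8). Not NE.
(a2, R): P1 can switch to a1 (4 → 9). Not NE.
(a3, L): P1 can switch to a1 (2 → 4). Not NE.
(a3, CL): P1 can switch to a2 (5 → 7). Not NE.
(The remaining 10 profiles each have a profitable deviation by the same check.)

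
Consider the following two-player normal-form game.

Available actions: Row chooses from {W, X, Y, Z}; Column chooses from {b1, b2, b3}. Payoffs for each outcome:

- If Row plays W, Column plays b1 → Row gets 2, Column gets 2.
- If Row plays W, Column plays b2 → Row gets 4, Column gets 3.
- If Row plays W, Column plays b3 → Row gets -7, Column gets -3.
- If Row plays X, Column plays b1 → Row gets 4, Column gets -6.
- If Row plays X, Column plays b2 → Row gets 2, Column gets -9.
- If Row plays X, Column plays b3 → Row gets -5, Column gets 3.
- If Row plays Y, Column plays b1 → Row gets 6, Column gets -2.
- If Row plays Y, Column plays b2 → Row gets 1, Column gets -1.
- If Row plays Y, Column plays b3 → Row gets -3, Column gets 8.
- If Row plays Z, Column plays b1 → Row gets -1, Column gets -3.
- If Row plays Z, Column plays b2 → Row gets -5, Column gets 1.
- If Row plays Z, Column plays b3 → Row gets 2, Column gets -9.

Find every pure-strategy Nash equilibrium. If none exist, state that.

Row against b1: payoffs 2, 4, 6, -1 → best response Y.
Row against b2: payoffs 4, 2, 1, -5 → best response W.
Row against b3: payoffs -7, -5, -3, 2 → best response Z.
Column against W: payoffs 2, 3, -3 → best response b2.
Column against X: payoffs -6, -9, 3 → best response b3.
Column against Y: payoffs -2, -1, 8 → best response b3.
Column against Z: payoffs -3, 1, -9 → best response b2.
Mutual best responses: (W, b2).

Pure NE: (W, b2)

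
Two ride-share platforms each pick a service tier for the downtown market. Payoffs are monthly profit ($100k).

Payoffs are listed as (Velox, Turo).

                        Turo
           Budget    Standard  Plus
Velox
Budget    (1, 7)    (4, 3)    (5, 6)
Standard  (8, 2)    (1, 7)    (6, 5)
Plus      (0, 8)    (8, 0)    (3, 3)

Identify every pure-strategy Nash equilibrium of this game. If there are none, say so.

Mark each player's best response to every combination of opponents' strategies; a profile where every player is best-responding is a pure Nash equilibrium.
Velox against Budget: payoffs 1, 8, 0 → best response Standard.
Velox against Standard: payoffs 4, 1, 8 → best response Plus.
Velox against Plus: payoffs 5, 6, 3 → best response Standard.
Turo against Budget: payoffs 7, 3, 6 → best response Budget.
Turo against Standard: payoffs 2, 7, 5 → best response Standard.
Turo against Plus: payoffs 8, 0, 3 → best response Budget.
No profile is a mutual best response for all players.

This game has no pure Nash equilibrium.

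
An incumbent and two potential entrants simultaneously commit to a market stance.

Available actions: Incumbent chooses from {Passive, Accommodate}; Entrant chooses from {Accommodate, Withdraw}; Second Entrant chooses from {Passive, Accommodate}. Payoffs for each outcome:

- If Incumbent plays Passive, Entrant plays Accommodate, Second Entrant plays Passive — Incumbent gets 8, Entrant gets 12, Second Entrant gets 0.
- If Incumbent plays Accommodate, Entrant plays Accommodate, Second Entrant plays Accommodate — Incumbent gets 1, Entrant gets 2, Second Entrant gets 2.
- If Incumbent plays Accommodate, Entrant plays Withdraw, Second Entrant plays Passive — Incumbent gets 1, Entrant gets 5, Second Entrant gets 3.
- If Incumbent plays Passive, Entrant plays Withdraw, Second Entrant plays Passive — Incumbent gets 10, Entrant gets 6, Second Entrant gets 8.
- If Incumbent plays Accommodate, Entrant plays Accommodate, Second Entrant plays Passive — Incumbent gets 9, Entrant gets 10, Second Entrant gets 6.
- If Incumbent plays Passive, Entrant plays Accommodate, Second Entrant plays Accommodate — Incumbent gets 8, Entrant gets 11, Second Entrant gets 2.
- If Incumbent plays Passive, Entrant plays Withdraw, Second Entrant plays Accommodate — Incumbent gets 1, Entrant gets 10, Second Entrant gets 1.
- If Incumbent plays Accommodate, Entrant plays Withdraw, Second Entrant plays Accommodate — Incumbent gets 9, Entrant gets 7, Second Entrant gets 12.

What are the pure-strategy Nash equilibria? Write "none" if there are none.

Incumbent against (Accommodate, Passive): payoffs 8, 9 → best response Accommodate.
Incumbent against (Accommodate, Accommodate): payoffs 8, 1 → best response Passive.
Incumbent against (Withdraw, Passive): payoffs 10, 1 → best response Passive.
Incumbent against (Withdraw, Accommodate): payoffs 1, 9 → best response Accommodate.
Entrant against (Passive, Passive): payoffs 12, 6 → best response Accommodate.
Entrant against (Passive, Accommodate): payoffs 11, 10 → best response Accommodate.
Entrant against (Accommodate, Passive): payoffs 10, 5 → best response Accommodate.
Entrant against (Accommodate, Accommodate): payoffs 2, 7 → best response Withdraw.
Second Entrant against (Passive, Accommodate): payoffs 0, 2 → best response Accommodate.
Second Entrant against (Passive, Withdraw): payoffs 8, 1 → best response Passive.
Second Entrant against (Accommodate, Accommodate): payoffs 6, 2 → best response Passive.
Second Entrant against (Accommodate, Withdraw): payoffs 3, 12 → best response Accommodate.
Mutual best responses: (Passive, Accommodate, Accommodate); (Accommodate, Accommodate, Passive); (Accommodate, Withdraw, Accommodate).

The pure Nash equilibria are (Passive, Accommodate, Accommodate), (Accommodate, Accommodate, Passive), (Accommodate, Withdraw, Accommodate).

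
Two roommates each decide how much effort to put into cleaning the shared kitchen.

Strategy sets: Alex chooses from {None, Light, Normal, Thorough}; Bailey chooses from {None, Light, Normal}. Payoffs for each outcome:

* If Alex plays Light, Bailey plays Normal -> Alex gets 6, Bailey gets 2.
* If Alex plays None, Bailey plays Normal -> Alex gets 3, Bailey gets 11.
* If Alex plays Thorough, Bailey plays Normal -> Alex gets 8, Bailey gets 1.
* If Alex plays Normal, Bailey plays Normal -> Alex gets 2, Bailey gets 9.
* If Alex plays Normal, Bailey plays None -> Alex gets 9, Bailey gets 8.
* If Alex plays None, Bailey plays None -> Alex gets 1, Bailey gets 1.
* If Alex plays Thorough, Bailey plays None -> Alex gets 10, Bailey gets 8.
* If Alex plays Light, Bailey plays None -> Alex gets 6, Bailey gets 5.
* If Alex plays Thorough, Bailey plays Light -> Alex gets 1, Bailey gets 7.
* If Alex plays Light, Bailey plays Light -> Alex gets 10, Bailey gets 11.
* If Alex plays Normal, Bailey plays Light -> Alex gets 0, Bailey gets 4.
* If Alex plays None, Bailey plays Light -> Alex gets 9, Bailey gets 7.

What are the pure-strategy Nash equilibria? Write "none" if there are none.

Mark each player's best response to every combination of opponents' strategies; a profile where every player is best-responding is a pure Nash equilibrium.
Alex against None: payoffs 1, 6, 9, 10 → best response Thorough.
Alex against Light: payoffs 9, 10, 0, 1 → best response Light.
Alex against Normal: payoffs 3, 6, 2, 8 → best response Thorough.
Bailey against None: payoffs 1, 7, 11 → best response Normal.
Bailey against Light: payoffs 5, 11, 2 → best response Light.
Bailey against Normal: payoffs 8, 4, 9 → best response Normal.
Bailey against Thorough: payoffs 8, 7, 1 → best response None.
Mutual best responses: (Light, Light); (Thorough, None).

The pure Nash equilibria are (Light, Light), (Thorough, None).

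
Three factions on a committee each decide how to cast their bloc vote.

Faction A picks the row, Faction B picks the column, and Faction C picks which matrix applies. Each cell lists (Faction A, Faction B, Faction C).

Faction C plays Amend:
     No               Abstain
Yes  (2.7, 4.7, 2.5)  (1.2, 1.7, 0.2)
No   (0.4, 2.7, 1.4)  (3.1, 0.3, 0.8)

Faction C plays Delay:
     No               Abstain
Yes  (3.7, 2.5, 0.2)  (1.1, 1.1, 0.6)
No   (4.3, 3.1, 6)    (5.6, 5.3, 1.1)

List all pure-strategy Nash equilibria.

(Yes, No, Amend): Faction A gets 2.7, best alternative 0.4; Faction B gets 4.7, best alternative 1.7; Faction C gets 2.5, best alternative 0.2. No profitable deviation — NE.
(Yes, No, Delay): Faction A can switch to No (3.7 → 4.3). Not NE.
(Yes, Abstain, Amend): Faction A can switch to No (1.2 → 3.1). Not NE.
(Yes, Abstain, Delay): Faction A can switch to No (1.1 → 5.6). Not NE.
(No, No, Amend): Faction A can switch to Yes (0.4 → 2.7). Not NE.
(No, No, Delay): Faction B can switch to Abstain (3.1 → 5.3). Not NE.
(No, Abstain, Amend): Faction B can switch to No (0.3 → 2.7). Not NE.
(No, Abstain, Delay): Faction A gets 5.6, best alternative 1.1; Faction B gets 5.3, best alternative 3.1; Faction C gets 1.1, best alternative 0.8. No profitable deviation — NE.

Pure-strategy Nash equilibria: (Yes, No, Amend); (No, Abstain, Delay)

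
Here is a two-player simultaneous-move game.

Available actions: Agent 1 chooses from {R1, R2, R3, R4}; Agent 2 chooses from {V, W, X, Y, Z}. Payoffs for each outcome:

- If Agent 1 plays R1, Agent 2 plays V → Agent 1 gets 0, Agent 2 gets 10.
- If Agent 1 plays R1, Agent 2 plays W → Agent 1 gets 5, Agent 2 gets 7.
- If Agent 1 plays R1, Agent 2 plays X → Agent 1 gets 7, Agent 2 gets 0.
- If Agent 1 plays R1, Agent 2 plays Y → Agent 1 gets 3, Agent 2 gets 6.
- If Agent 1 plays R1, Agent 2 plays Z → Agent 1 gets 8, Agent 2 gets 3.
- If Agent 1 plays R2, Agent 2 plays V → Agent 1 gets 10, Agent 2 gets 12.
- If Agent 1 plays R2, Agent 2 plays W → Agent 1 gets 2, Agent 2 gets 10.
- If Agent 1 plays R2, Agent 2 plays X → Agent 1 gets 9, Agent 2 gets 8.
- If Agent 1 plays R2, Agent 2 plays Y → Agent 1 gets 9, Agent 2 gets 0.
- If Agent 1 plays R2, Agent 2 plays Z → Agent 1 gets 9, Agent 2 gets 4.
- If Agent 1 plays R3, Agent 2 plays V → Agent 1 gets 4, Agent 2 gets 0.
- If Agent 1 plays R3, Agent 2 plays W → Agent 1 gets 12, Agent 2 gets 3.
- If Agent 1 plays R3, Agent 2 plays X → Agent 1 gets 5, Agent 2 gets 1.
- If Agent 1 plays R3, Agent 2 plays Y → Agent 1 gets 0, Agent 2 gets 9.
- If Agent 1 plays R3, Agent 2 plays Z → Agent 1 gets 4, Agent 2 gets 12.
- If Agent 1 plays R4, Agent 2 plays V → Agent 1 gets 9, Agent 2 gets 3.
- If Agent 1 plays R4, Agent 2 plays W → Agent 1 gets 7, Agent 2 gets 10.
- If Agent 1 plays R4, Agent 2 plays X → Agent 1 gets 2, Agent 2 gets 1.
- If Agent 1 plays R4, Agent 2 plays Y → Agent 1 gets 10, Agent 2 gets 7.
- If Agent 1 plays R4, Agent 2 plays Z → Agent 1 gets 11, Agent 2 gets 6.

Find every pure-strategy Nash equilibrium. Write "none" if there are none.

(R2, V)

Agent 1 against V: payoffs 0, 10, 4, 9 → best response R2.
Agent 1 against W: payoffs 5, 2, 12, 7 → best response R3.
Agent 1 against X: payoffs 7, 9, 5, 2 → best response R2.
Agent 1 against Y: payoffs 3, 9, 0, 10 → best response R4.
Agent 1 against Z: payoffs 8, 9, 4, 11 → best response R4.
Agent 2 against R1: payoffs 10, 7, 0, 6, 3 → best response V.
Agent 2 against R2: payoffs 12, 10, 8, 0, 4 → best response V.
Agent 2 against R3: payoffs 0, 3, 1, 9, 12 → best response Z.
Agent 2 against R4: payoffs 3, 10, 1, 7, 6 → best response W.
Mutual best responses: (R2, V).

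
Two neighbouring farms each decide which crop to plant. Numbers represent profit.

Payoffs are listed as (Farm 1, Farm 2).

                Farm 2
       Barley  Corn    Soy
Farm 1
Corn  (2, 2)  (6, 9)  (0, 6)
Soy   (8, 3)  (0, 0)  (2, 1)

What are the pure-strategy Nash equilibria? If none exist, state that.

The pure Nash equilibria are (Corn, Corn); (Soy, Barley).

For each strategy profile, look for a profitable unilateral deviation.
(Corn, Barley): Farm 1 can switch to Soy (2 → 8). Not NE.
(Corn, Corn): Farm 1 gets 6, best alternative 0; Farm 2 gets 9, best alternative 6. No profitable deviation — NE.
(Corn, Soy): Farm 1 can switch to Soy (0 → 2). Not NE.
(Soy, Barley): Farm 1 gets 8, best alternative 2; Farm 2 gets 3, best alternative 1. No profitable deviation — NE.
(Soy, Corn): Farm 1 can switch to Corn (0 → 6). Not NE.
(Soy, Soy): Farm 2 can switch to Barley (1 → 3). Not NE.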